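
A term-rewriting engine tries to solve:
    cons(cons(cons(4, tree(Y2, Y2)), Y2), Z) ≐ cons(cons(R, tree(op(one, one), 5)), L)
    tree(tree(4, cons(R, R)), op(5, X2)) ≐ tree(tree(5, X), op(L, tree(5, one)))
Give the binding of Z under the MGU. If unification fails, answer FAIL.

FAIL

Decompose cons/2: cons(cons(4, tree(Y2, Y2)), Y2) ≐ cons(R, tree(op(one, one), 5)),  Z ≐ L.
Decompose cons/2: cons(4, tree(Y2, Y2)) ≐ R,  Y2 ≐ tree(op(one, one), 5).
Bind R := cons(4, tree(Y2, Y2)); substituting into the one remaining equation that mentions R gives: tree(tree(4, cons(cons(4, tree(Y2, Y2)), cons(4, tree(Y2, Y2)))), op(5, X2)) ≐ tree(tree(5, X), op(L, tree(5, one))).
Bind Y2 := tree(op(one, one), 5); substituting into the one remaining equation that mentions Y2 gives: tree(tree(4, cons(cons(4, tree(tree(op(one, one), 5), tree(op(one, one), 5))), cons(4, tree(tree(op(one, one), 5), tree(op(one, one), 5))))), op(5, X2)) ≐ tree(tree(5, X), op(L, tree(5, one))). Substituting into the earlier binding gives R := cons(4, tree(tree(op(one, one), 5), tree(op(one, one), 5))).
Bind Z := L; no other remaining equation mentions Z.
Decompose tree/2: tree(4, cons(cons(4, tree(tree(op(one, one), 5), tree(op(one, one), 5))), cons(4, tree(tree(op(one, one), 5), tree(op(one, one), 5))))) ≐ tree(5, X),  op(5, X2) ≐ op(L, tree(5, one)).
Decompose tree/2: 4 ≐ 5,  cons(cons(4, tree(tree(op(one, one), 5), tree(op(one, one), 5))), cons(4, tree(tree(op(one, one), 5), tree(op(one, one), 5)))) ≐ X.
Clash: constants 4 and 5 differ; no unifier exists.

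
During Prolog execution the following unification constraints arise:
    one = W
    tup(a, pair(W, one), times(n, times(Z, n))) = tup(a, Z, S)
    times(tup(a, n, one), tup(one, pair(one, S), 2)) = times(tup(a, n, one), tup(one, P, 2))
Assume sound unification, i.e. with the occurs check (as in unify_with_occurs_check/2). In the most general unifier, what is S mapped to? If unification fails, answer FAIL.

times(n, times(pair(one, one), n))

Bind W := one; substituting into the one remaining equation that mentions W gives: tup(a, pair(one, one), times(n, times(Z, n))) = tup(a, Z, S).
Decompose tup/3: a = a,  pair(one, one) = Z,  times(n, times(Z, n)) = S.
Delete trivial equation a = a.
Bind Z := pair(one, one); substituting into the one remaining equation that mentions Z gives: times(n, times(pair(one, one), n)) = S.
Bind S := times(n, times(pair(one, one), n)); substituting into the remaining equation gives: times(tup(a, n, one), tup(one, pair(one, times(n, times(pair(one, one), n))), 2)) = times(tup(a, n, one), tup(one, P, 2)).
Decompose times/2: tup(a, n, one) = tup(a, n, one),  tup(one, pair(one, times(n, times(pair(one, one), n))), 2) = tup(one, P, 2).
Delete trivial equation tup(a, n, one) = tup(a, n, one).
Decompose tup/3: one = one,  pair(one, times(n, times(pair(one, one), n))) = P,  2 = 2.
Delete trivial equation one = one.
Bind P := pair(one, times(n, times(pair(one, one), n))); no other remaining equation mentions P.
Delete trivial equation 2 = 2.
MGU = { W -> one, Z -> pair(one, one), S -> times(n, times(pair(one, one), n)), P -> pair(one, times(n, times(pair(one, one), n))) }, so S -> times(n, times(pair(one, one), n)).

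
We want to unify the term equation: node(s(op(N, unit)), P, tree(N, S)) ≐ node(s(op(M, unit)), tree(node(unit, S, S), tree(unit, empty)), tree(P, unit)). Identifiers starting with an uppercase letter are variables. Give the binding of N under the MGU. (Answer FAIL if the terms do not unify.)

Decompose node/3: s(op(N, unit)) ≐ s(op(M, unit)),  P ≐ tree(node(unit, S, S), tree(unit, empty)),  tree(N, S) ≐ tree(P, unit).
Decompose s/1: op(N, unit) ≐ op(M, unit).
Decompose op/2: N ≐ M,  unit ≐ unit.
Bind N := M; substituting into the one remaining equation that mentions N gives: tree(M, S) ≐ tree(P, unit).
Delete trivial equation unit ≐ unit.
Bind P := tree(node(unit, S, S), tree(unit, empty)); substituting into the remaining equation gives: tree(M, S) ≐ tree(tree(node(unit, S, S), tree(unit, empty)), unit).
Decompose tree/2: M ≐ tree(node(unit, S, S), tree(unit, empty)),  S ≐ unit.
Bind M := tree(node(unit, S, S), tree(unit, empty)); no other remaining equation mentions M. Substituting into the earlier binding gives N := tree(node(unit, S, S), tree(unit, empty)).
Bind S := unit. Substituting into the earlier bindings gives N := tree(node(unit, unit, unit), tree(unit, empty)), P := tree(node(unit, unit, unit), tree(unit, empty)), M := tree(node(unit, unit, unit), tree(unit, empty)).
MGU = { N -> tree(node(unit, unit, unit), tree(unit, empty)), P -> tree(node(unit, unit, unit), tree(unit, empty)), M -> tree(node(unit, unit, unit), tree(unit, empty)), S -> unit }, so N -> tree(node(unit, unit, unit), tree(unit, empty)).

tree(node(unit, unit, unit), tree(unit, empty))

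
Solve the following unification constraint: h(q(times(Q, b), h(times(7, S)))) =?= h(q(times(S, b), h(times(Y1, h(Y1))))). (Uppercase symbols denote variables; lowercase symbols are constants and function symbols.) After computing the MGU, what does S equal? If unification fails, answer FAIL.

h(7)

Decompose h/1: q(times(Q, b), h(times(7, S))) =?= q(times(S, b), h(times(Y1, h(Y1)))).
Decompose q/2: times(Q, b) =?= times(S, b),  h(times(7, S)) =?= h(times(Y1, h(Y1))).
Decompose times/2: Q =?= S,  b =?= b.
Bind Q := S; no other remaining equation mentions Q.
Delete trivial equation b =?= b.
Decompose h/1: times(7, S) =?= times(Y1, h(Y1)).
Decompose times/2: 7 =?= Y1,  S =?= h(Y1).
Bind Y1 := 7; substituting into the remaining equation gives: S =?= h(7).
Bind S := h(7). Substituting into the earlier binding gives Q := h(7).
MGU = { Q := h(7), Y1 := 7, S := h(7) }, so S := h(7).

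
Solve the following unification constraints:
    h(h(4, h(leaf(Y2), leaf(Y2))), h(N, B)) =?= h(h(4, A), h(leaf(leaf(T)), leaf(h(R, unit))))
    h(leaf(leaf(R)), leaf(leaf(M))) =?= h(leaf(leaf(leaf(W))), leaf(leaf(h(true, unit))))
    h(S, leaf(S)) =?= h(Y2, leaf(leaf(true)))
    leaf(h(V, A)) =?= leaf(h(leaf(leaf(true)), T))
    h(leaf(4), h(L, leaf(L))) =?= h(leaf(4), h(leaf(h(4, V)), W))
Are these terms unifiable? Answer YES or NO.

Decompose h/2: h(4, h(leaf(Y2), leaf(Y2))) =?= h(4, A),  h(N, B) =?= h(leaf(leaf(T)), leaf(h(R, unit))).
Decompose h/2: 4 =?= 4,  h(leaf(Y2), leaf(Y2)) =?= A.
Delete trivial equation 4 =?= 4.
Bind A := h(leaf(Y2), leaf(Y2)); substituting into the one remaining equation that mentions A gives: leaf(h(V, h(leaf(Y2), leaf(Y2)))) =?= leaf(h(leaf(leaf(true)), T)).
Decompose h/2: N =?= leaf(leaf(T)),  B =?= leaf(h(R, unit)).
Bind N := leaf(leaf(T)); no other remaining equation mentions N.
Bind B := leaf(h(R, unit)); no other remaining equation mentions B.
Decompose h/2: leaf(leaf(R)) =?= leaf(leaf(leaf(W))),  leaf(leaf(M)) =?= leaf(leaf(h(true, unit))).
Decompose leaf/1: leaf(R) =?= leaf(leaf(W)).
Decompose leaf/1: R =?= leaf(W).
Bind R := leaf(W); no other remaining equation mentions R. Substituting into the earlier binding gives B := leaf(h(leaf(W), unit)).
Decompose leaf/1: leaf(M) =?= leaf(h(true, unit)).
Decompose leaf/1: M =?= h(true, unit).
Bind M := h(true, unit); no other remaining equation mentions M.
Decompose h/2: S =?= Y2,  leaf(S) =?= leaf(leaf(true)).
Bind S := Y2; substituting into the one remaining equation that mentions S gives: leaf(Y2) =?= leaf(leaf(true)).
Decompose leaf/1: Y2 =?= leaf(true).
Bind Y2 := leaf(true); substituting into the one remaining equation that mentions Y2 gives: leaf(h(V, h(leaf(leaf(true)), leaf(leaf(true))))) =?= leaf(h(leaf(leaf(true)), T)). Substituting into the earlier bindings gives A := h(leaf(leaf(true)), leaf(leaf(true))), S := leaf(true).
Decompose leaf/1: h(V, h(leaf(leaf(true)), leaf(leaf(true)))) =?= h(leaf(leaf(true)), T).
Decompose h/2: V =?= leaf(leaf(true)),  h(leaf(leaf(true)), leaf(leaf(true))) =?= T.
Bind V := leaf(leaf(true)); substituting into the one remaining equation that mentions V gives: h(leaf(4), h(L, leaf(L))) =?= h(leaf(4), h(leaf(h(4, leaf(leaf(true)))), W)).
Bind T := h(leaf(leaf(true)), leaf(leaf(true))); no other remaining equation mentions T. Substituting into the earlier binding gives N := leaf(leaf(h(leaf(leaf(true)), leaf(leaf(true))))).
Decompose h/2: leaf(4) =?= leaf(4),  h(L, leaf(L)) =?= h(leaf(h(4, leaf(leaf(true)))), W).
Delete trivial equation leaf(4) =?= leaf(4).
Decompose h/2: L =?= leaf(h(4, leaf(leaf(true)))),  leaf(L) =?= W.
Bind L := leaf(h(4, leaf(leaf(true)))); substituting into the remaining equation gives: leaf(leaf(h(4, leaf(leaf(true))))) =?= W.
Bind W := leaf(leaf(h(4, leaf(leaf(true))))). Substituting into the earlier bindings gives B := leaf(h(leaf(leaf(leaf(h(4, leaf(leaf(true)))))), unit)), R := leaf(leaf(leaf(h(4, leaf(leaf(true)))))).
No equations remain and no clash or occurs-check failure arose, so a unifier exists.

YES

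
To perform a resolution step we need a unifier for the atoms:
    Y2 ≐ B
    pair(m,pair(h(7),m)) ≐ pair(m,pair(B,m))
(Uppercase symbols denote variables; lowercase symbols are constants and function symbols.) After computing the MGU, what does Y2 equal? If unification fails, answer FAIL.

Bind Y2 := B; no other remaining equation mentions Y2.
Decompose pair/2: m ≐ m,  pair(h(7),m) ≐ pair(B,m).
Delete trivial equation m ≐ m.
Decompose pair/2: h(7) ≐ B,  m ≐ m.
Bind B := h(7); no other remaining equation mentions B. Substituting into the earlier binding gives Y2 := h(7).
Delete trivial equation m ≐ m.
MGU = { Y2 ↦ h(7), B ↦ h(7) }, so Y2 ↦ h(7).

h(7)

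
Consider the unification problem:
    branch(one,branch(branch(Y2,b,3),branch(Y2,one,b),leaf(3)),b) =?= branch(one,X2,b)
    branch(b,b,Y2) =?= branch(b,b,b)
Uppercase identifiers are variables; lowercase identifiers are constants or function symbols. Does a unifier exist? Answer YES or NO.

YES

Decompose branch/3: one =?= one,  branch(branch(Y2,b,3),branch(Y2,one,b),leaf(3)) =?= X2,  b =?= b.
Delete trivial equation one =?= one.
Bind X2 := branch(branch(Y2,b,3),branch(Y2,one,b),leaf(3)); no other remaining equation mentions X2.
Delete trivial equation b =?= b.
Decompose branch/3: b =?= b,  b =?= b,  Y2 =?= b.
Delete trivial equation b =?= b.
Delete trivial equation b =?= b.
Bind Y2 := b. Substituting into the earlier binding gives X2 := branch(branch(b,b,3),branch(b,one,b),leaf(3)).
No equations remain and no clash or occurs-check failure arose, so a unifier exists.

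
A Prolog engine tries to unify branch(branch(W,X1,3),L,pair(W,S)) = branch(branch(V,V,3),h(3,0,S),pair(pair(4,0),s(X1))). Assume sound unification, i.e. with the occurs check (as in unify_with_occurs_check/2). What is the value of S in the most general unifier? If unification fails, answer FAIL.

s(pair(4,0))

Decompose branch/3: branch(W,X1,3) = branch(V,V,3),  L = h(3,0,S),  pair(W,S) = pair(pair(4,0),s(X1)).
Decompose branch/3: W = V,  X1 = V,  3 = 3.
Bind W := V; substituting into the one remaining equation that mentions W gives: pair(V,S) = pair(pair(4,0),s(X1)).
Bind X1 := V; substituting into the one remaining equation that mentions X1 gives: pair(V,S) = pair(pair(4,0),s(V)).
Delete trivial equation 3 = 3.
Bind L := h(3,0,S); no other remaining equation mentions L.
Decompose pair/2: V = pair(4,0),  S = s(V).
Bind V := pair(4,0); substituting into the remaining equation gives: S = s(pair(4,0)). Substituting into the earlier bindings gives W := pair(4,0), X1 := pair(4,0).
Bind S := s(pair(4,0)). Substituting into the earlier binding gives L := h(3,0,s(pair(4,0))).
MGU = { W -> pair(4,0), X1 -> pair(4,0), L -> h(3,0,s(pair(4,0))), V -> pair(4,0), S -> s(pair(4,0)) }, so S -> s(pair(4,0)).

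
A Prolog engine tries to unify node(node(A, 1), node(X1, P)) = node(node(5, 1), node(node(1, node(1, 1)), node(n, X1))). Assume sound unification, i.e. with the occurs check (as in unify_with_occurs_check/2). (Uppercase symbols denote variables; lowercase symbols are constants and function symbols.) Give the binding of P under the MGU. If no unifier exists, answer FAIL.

node(n, node(1, node(1, 1)))

Decompose node/2: node(A, 1) = node(5, 1),  node(X1, P) = node(node(1, node(1, 1)), node(n, X1)).
Decompose node/2: A = 5,  1 = 1.
Bind A := 5; no other remaining equation mentions A.
Delete trivial equation 1 = 1.
Decompose node/2: X1 = node(1, node(1, 1)),  P = node(n, X1).
Bind X1 := node(1, node(1, 1)); substituting into the remaining equation gives: P = node(n, node(1, node(1, 1))).
Bind P := node(n, node(1, node(1, 1))).
MGU = { A = 5, X1 = node(1, node(1, 1)), P = node(n, node(1, node(1, 1))) }, so P = node(n, node(1, node(1, 1))).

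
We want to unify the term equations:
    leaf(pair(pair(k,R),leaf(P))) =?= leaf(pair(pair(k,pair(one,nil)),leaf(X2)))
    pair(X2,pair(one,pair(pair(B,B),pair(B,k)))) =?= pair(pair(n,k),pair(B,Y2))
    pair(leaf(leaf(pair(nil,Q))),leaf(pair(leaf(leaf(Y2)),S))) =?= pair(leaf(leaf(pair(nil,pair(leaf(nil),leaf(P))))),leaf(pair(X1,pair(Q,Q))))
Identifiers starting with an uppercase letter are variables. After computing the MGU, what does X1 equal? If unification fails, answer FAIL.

Decompose leaf/1: pair(pair(k,R),leaf(P)) =?= pair(pair(k,pair(one,nil)),leaf(X2)).
Decompose pair/2: pair(k,R) =?= pair(k,pair(one,nil)),  leaf(P) =?= leaf(X2).
Decompose pair/2: k =?= k,  R =?= pair(one,nil).
Delete trivial equation k =?= k.
Bind R := pair(one,nil); no other remaining equation mentions R.
Decompose leaf/1: P =?= X2.
Bind P := X2; substituting into the one remaining equation that mentions P gives: pair(leaf(leaf(pair(nil,Q))),leaf(pair(leaf(leaf(Y2)),S))) =?= pair(leaf(leaf(pair(nil,pair(leaf(nil),leaf(X2))))),leaf(pair(X1,pair(Q,Q)))).
Decompose pair/2: X2 =?= pair(n,k),  pair(one,pair(pair(B,B),pair(B,k))) =?= pair(B,Y2).
Bind X2 := pair(n,k); substituting into the one remaining equation that mentions X2 gives: pair(leaf(leaf(pair(nil,Q))),leaf(pair(leaf(leaf(Y2)),S))) =?= pair(leaf(leaf(pair(nil,pair(leaf(nil),leaf(pair(n,k)))))),leaf(pair(X1,pair(Q,Q)))). Substituting into the earlier binding gives P := pair(n,k).
Decompose pair/2: one =?= B,  pair(pair(B,B),pair(B,k)) =?= Y2.
Bind B := one; substituting into the one remaining equation that mentions B gives: pair(pair(one,one),pair(one,k)) =?= Y2.
Bind Y2 := pair(pair(one,one),pair(one,k)); substituting into the remaining equation gives: pair(leaf(leaf(pair(nil,Q))),leaf(pair(leaf(leaf(pair(pair(one,one),pair(one,k)))),S))) =?= pair(leaf(leaf(pair(nil,pair(leaf(nil),leaf(pair(n,k)))))),leaf(pair(X1,pair(Q,Q)))).
Decompose pair/2: leaf(leaf(pair(nil,Q))) =?= leaf(leaf(pair(nil,pair(leaf(nil),leaf(pair(n,k)))))),  leaf(pair(leaf(leaf(pair(pair(one,one),pair(one,k)))),S)) =?= leaf(pair(X1,pair(Q,Q))).
Decompose leaf/1: leaf(pair(nil,Q)) =?= leaf(pair(nil,pair(leaf(nil),leaf(pair(n,k))))).
Decompose leaf/1: pair(nil,Q) =?= pair(nil,pair(leaf(nil),leaf(pair(n,k)))).
Decompose pair/2: nil =?= nil,  Q =?= pair(leaf(nil),leaf(pair(n,k))).
Delete trivial equation nil =?= nil.
Bind Q := pair(leaf(nil),leaf(pair(n,k))); substituting into the remaining equation gives: leaf(pair(leaf(leaf(pair(pair(one,one),pair(one,k)))),S)) =?= leaf(pair(X1,pair(pair(leaf(nil),leaf(pair(n,k))),pair(leaf(nil),leaf(pair(n,k)))))).
Decompose leaf/1: pair(leaf(leaf(pair(pair(one,one),pair(one,k)))),S) =?= pair(X1,pair(pair(leaf(nil),leaf(pair(n,k))),pair(leaf(nil),leaf(pair(n,k))))).
Decompose pair/2: leaf(leaf(pair(pair(one,one),pair(one,k)))) =?= X1,  S =?= pair(pair(leaf(nil),leaf(pair(n,k))),pair(leaf(nil),leaf(pair(n,k)))).
Bind X1 := leaf(leaf(pair(pair(one,one),pair(one,k)))); no other remaining equation mentions X1.
Bind S := pair(pair(leaf(nil),leaf(pair(n,k))),pair(leaf(nil),leaf(pair(n,k)))).
MGU = { R ↦ pair(one,nil), P ↦ pair(n,k), X2 ↦ pair(n,k), B ↦ one, Y2 ↦ pair(pair(one,one),pair(one,k)), Q ↦ pair(leaf(nil),leaf(pair(n,k))), X1 ↦ leaf(leaf(pair(pair(one,one),pair(one,k)))), S ↦ pair(pair(leaf(nil),leaf(pair(n,k))),pair(leaf(nil),leaf(pair(n,k)))) }, so X1 ↦ leaf(leaf(pair(pair(one,one),pair(one,k)))).

leaf(leaf(pair(pair(one,one),pair(one,k))))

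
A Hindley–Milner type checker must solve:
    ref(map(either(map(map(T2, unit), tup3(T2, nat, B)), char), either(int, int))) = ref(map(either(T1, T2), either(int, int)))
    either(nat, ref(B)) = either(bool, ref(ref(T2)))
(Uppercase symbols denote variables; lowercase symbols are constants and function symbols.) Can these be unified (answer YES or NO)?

Decompose ref/1: map(either(map(map(T2, unit), tup3(T2, nat, B)), char), either(int, int)) = map(either(T1, T2), either(int, int)).
Decompose map/2: either(map(map(T2, unit), tup3(T2, nat, B)), char) = either(T1, T2),  either(int, int) = either(int, int).
Decompose either/2: map(map(T2, unit), tup3(T2, nat, B)) = T1,  char = T2.
Bind T1 := map(map(T2, unit), tup3(T2, nat, B)); no other remaining equation mentions T1.
Bind T2 := char; substituting into the one remaining equation that mentions T2 gives: either(nat, ref(B)) = either(bool, ref(ref(char))). Substituting into the earlier binding gives T1 := map(map(char, unit), tup3(char, nat, B)).
Delete trivial equation either(int, int) = either(int, int).
Decompose either/2: nat = bool,  ref(B) = ref(ref(char)).
Clash: constants nat and bool differ; no unifier exists.

NO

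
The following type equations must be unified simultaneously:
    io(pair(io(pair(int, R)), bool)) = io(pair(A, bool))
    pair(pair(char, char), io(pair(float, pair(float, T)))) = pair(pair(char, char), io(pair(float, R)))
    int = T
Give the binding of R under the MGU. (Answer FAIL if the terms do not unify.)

pair(float, int)

Decompose io/1: pair(io(pair(int, R)), bool) = pair(A, bool).
Decompose pair/2: io(pair(int, R)) = A,  bool = bool.
Bind A := io(pair(int, R)); no other remaining equation mentions A.
Delete trivial equation bool = bool.
Decompose pair/2: pair(char, char) = pair(char, char),  io(pair(float, pair(float, T))) = io(pair(float, R)).
Delete trivial equation pair(char, char) = pair(char, char).
Decompose io/1: pair(float, pair(float, T)) = pair(float, R).
Decompose pair/2: float = float,  pair(float, T) = R.
Delete trivial equation float = float.
Bind R := pair(float, T); no other remaining equation mentions R. Substituting into the earlier binding gives A := io(pair(int, pair(float, T))).
Bind T := int. Substituting into the earlier bindings gives A := io(pair(int, pair(float, int))), R := pair(float, int).
MGU = { A := io(pair(int, pair(float, int))), R := pair(float, int), T := int }, so R := pair(float, int).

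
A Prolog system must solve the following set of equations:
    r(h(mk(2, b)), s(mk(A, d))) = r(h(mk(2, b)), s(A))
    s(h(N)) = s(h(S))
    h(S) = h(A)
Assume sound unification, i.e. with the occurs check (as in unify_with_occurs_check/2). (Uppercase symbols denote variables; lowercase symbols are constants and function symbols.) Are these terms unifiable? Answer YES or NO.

Decompose r/2: h(mk(2, b)) = h(mk(2, b)),  s(mk(A, d)) = s(A).
Delete trivial equation h(mk(2, b)) = h(mk(2, b)).
Decompose s/1: mk(A, d) = A.
Occurs check fails: A occurs in mk(A, d); the equation A = mk(A, d) has no finite solution.

NO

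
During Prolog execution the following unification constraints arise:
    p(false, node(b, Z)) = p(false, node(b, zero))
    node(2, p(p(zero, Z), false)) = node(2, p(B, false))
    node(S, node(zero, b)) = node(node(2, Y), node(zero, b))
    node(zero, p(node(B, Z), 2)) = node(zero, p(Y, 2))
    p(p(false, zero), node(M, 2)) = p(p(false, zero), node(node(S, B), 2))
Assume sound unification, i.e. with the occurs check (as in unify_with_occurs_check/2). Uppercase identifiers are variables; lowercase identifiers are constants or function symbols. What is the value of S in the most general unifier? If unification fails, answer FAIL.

node(2, node(p(zero, zero), zero))

Decompose p/2: false = false,  node(b, Z) = node(b, zero).
Delete trivial equation false = false.
Decompose node/2: b = b,  Z = zero.
Delete trivial equation b = b.
Bind Z := zero; substituting into the 2 remaining equations that mention Z gives: node(2, p(p(zero, zero), false)) = node(2, p(B, false)),  node(zero, p(node(B, zero), 2)) = node(zero, p(Y, 2)).
Decompose node/2: 2 = 2,  p(p(zero, zero), false) = p(B, false).
Delete trivial equation 2 = 2.
Decompose p/2: p(zero, zero) = B,  false = false.
Bind B := p(zero, zero); substituting into the 2 remaining equations that mention B gives: node(zero, p(node(p(zero, zero), zero), 2)) = node(zero, p(Y, 2)),  p(p(false, zero), node(M, 2)) = p(p(false, zero), node(node(S, p(zero, zero)), 2)).
Delete trivial equation false = false.
Decompose node/2: S = node(2, Y),  node(zero, b) = node(zero, b).
Bind S := node(2, Y); substituting into the one remaining equation that mentions S gives: p(p(false, zero), node(M, 2)) = p(p(false, zero), node(node(node(2, Y), p(zero, zero)), 2)).
Delete trivial equation node(zero, b) = node(zero, b).
Decompose node/2: zero = zero,  p(node(p(zero, zero), zero), 2) = p(Y, 2).
Delete trivial equation zero = zero.
Decompose p/2: node(p(zero, zero), zero) = Y,  2 = 2.
Bind Y := node(p(zero, zero), zero); substituting into the one remaining equation that mentions Y gives: p(p(false, zero), node(M, 2)) = p(p(false, zero), node(node(node(2, node(p(zero, zero), zero)), p(zero, zero)), 2)). Substituting into the earlier binding gives S := node(2, node(p(zero, zero), zero)).
Delete trivial equation 2 = 2.
Decompose p/2: p(false, zero) = p(false, zero),  node(M, 2) = node(node(node(2, node(p(zero, zero), zero)), p(zero, zero)), 2).
Delete trivial equation p(false, zero) = p(false, zero).
Decompose node/2: M = node(node(2, node(p(zero, zero), zero)), p(zero, zero)),  2 = 2.
Bind M := node(node(2, node(p(zero, zero), zero)), p(zero, zero)); no other remaining equation mentions M.
Delete trivial equation 2 = 2.
MGU = { Z ↦ zero, B ↦ p(zero, zero), S ↦ node(2, node(p(zero, zero), zero)), Y ↦ node(p(zero, zero), zero), M ↦ node(node(2, node(p(zero, zero), zero)), p(zero, zero)) }, so S ↦ node(2, node(p(zero, zero), zero)).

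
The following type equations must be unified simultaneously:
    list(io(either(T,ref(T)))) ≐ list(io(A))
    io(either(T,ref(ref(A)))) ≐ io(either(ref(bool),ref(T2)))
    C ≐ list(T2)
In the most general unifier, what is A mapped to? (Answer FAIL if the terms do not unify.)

Decompose list/1: io(either(T,ref(T))) ≐ io(A).
Decompose io/1: either(T,ref(T)) ≐ A.
Bind A := either(T,ref(T)); substituting into the one remaining equation that mentions A gives: io(either(T,ref(ref(either(T,ref(T)))))) ≐ io(either(ref(bool),ref(T2))).
Decompose io/1: either(T,ref(ref(either(T,ref(T))))) ≐ either(ref(bool),ref(T2)).
Decompose either/2: T ≐ ref(bool),  ref(ref(either(T,ref(T)))) ≐ ref(T2).
Bind T := ref(bool); substituting into the one remaining equation that mentions T gives: ref(ref(either(ref(bool),ref(ref(bool))))) ≐ ref(T2). Substituting into the earlier binding gives A := either(ref(bool),ref(ref(bool))).
Decompose ref/1: ref(either(ref(bool),ref(ref(bool)))) ≐ T2.
Bind T2 := ref(either(ref(bool),ref(ref(bool)))); substituting into the remaining equation gives: C ≐ list(ref(either(ref(bool),ref(ref(bool))))).
Bind C := list(ref(either(ref(bool),ref(ref(bool))))).
MGU = { A ↦ either(ref(bool),ref(ref(bool))), T ↦ ref(bool), T2 ↦ ref(either(ref(bool),ref(ref(bool)))), C ↦ list(ref(either(ref(bool),ref(ref(bool))))) }, so A ↦ either(ref(bool),ref(ref(bool))).

either(ref(bool),ref(ref(bool)))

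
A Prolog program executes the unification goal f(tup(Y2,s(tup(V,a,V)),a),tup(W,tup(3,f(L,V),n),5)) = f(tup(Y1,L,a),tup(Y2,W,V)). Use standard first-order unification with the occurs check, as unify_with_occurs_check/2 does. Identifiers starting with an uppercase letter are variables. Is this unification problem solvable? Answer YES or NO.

Decompose f/2: tup(Y2,s(tup(V,a,V)),a) = tup(Y1,L,a),  tup(W,tup(3,f(L,V),n),5) = tup(Y2,W,V).
Decompose tup/3: Y2 = Y1,  s(tup(V,a,V)) = L,  a = a.
Bind Y2 := Y1; substituting into the one remaining equation that mentions Y2 gives: tup(W,tup(3,f(L,V),n),5) = tup(Y1,W,V).
Bind L := s(tup(V,a,V)); substituting into the one remaining equation that mentions L gives: tup(W,tup(3,f(s(tup(V,a,V)),V),n),5) = tup(Y1,W,V).
Delete trivial equation a = a.
Decompose tup/3: W = Y1,  tup(3,f(s(tup(V,a,V)),V),n) = W,  5 = V.
Bind W := Y1; substituting into the one remaining equation that mentions W gives: tup(3,f(s(tup(V,a,V)),V),n) = Y1.
Bind Y1 := tup(3,f(s(tup(V,a,V)),V),n); no other remaining equation mentions Y1. Substituting into the earlier bindings gives Y2 := tup(3,f(s(tup(V,a,V)),V),n), W := tup(3,f(s(tup(V,a,V)),V),n).
Bind V := 5. Substituting into the earlier bindings gives Y2 := tup(3,f(s(tup(5,a,5)),5),n), L := s(tup(5,a,5)), W := tup(3,f(s(tup(5,a,5)),5),n), Y1 := tup(3,f(s(tup(5,a,5)),5),n).
No equations remain and no clash or occurs-check failure arose, so a unifier exists.

YES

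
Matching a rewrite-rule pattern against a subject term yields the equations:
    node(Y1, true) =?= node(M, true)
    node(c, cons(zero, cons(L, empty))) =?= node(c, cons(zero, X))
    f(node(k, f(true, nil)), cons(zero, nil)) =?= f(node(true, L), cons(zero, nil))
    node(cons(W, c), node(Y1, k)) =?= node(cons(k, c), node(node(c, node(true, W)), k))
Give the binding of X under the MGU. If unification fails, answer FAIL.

Decompose node/2: Y1 =?= M,  true =?= true.
Bind Y1 := M; substituting into the one remaining equation that mentions Y1 gives: node(cons(W, c), node(M, k)) =?= node(cons(k, c), node(node(c, node(true, W)), k)).
Delete trivial equation true =?= true.
Decompose node/2: c =?= c,  cons(zero, cons(L, empty)) =?= cons(zero, X).
Delete trivial equation c =?= c.
Decompose cons/2: zero =?= zero,  cons(L, empty) =?= X.
Delete trivial equation zero =?= zero.
Bind X := cons(L, empty); no other remaining equation mentions X.
Decompose f/2: node(k, f(true, nil)) =?= node(true, L),  cons(zero, nil) =?= cons(zero, nil).
Decompose node/2: k =?= true,  f(true, nil) =?= L.
Clash: constants k and true differ; no unifier exists.

FAIL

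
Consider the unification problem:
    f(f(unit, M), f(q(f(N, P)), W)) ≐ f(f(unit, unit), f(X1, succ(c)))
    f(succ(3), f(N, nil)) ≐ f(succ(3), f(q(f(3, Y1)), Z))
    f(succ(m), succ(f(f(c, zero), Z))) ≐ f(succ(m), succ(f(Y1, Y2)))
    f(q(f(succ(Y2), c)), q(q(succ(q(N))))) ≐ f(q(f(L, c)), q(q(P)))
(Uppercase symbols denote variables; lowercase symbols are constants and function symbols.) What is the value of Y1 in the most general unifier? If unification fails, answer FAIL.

f(c, zero)

Decompose f/2: f(unit, M) ≐ f(unit, unit),  f(q(f(N, P)), W) ≐ f(X1, succ(c)).
Decompose f/2: unit ≐ unit,  M ≐ unit.
Delete trivial equation unit ≐ unit.
Bind M := unit; no other remaining equation mentions M.
Decompose f/2: q(f(N, P)) ≐ X1,  W ≐ succ(c).
Bind X1 := q(f(N, P)); no other remaining equation mentions X1.
Bind W := succ(c); no other remaining equation mentions W.
Decompose f/2: succ(3) ≐ succ(3),  f(N, nil) ≐ f(q(f(3, Y1)), Z).
Delete trivial equation succ(3) ≐ succ(3).
Decompose f/2: N ≐ q(f(3, Y1)),  nil ≐ Z.
Bind N := q(f(3, Y1)); substituting into the one remaining equation that mentions N gives: f(q(f(succ(Y2), c)), q(q(succ(q(q(f(3, Y1))))))) ≐ f(q(f(L, c)), q(q(P))). Substituting into the earlier binding gives X1 := q(f(q(f(3, Y1)), P)).
Bind Z := nil; substituting into the one remaining equation that mentions Z gives: f(succ(m), succ(f(f(c, zero), nil))) ≐ f(succ(m), succ(f(Y1, Y2))).
Decompose f/2: succ(m) ≐ succ(m),  succ(f(f(c, zero), nil)) ≐ succ(f(Y1, Y2)).
Delete trivial equation succ(m) ≐ succ(m).
Decompose succ/1: f(f(c, zero), nil) ≐ f(Y1, Y2).
Decompose f/2: f(c, zero) ≐ Y1,  nil ≐ Y2.
Bind Y1 := f(c, zero); substituting into the one remaining equation that mentions Y1 gives: f(q(f(succ(Y2), c)), q(q(succ(q(q(f(3, f(c, zero)))))))) ≐ f(q(f(L, c)), q(q(P))). Substituting into the earlier bindings gives X1 := q(f(q(f(3, f(c, zero))), P)), N := q(f(3, f(c, zero))).
Bind Y2 := nil; substituting into the remaining equation gives: f(q(f(succ(nil), c)), q(q(succ(q(q(f(3, f(c, zero)))))))) ≐ f(q(f(L, c)), q(q(P))).
Decompose f/2: q(f(succ(nil), c)) ≐ q(f(L, c)),  q(q(succ(q(q(f(3, f(c, zero))))))) ≐ q(q(P)).
Decompose q/1: f(succ(nil), c) ≐ f(L, c).
Decompose f/2: succ(nil) ≐ L,  c ≐ c.
Bind L := succ(nil); no other remaining equation mentions L.
Delete trivial equation c ≐ c.
Decompose q/1: q(succ(q(q(f(3, f(c, zero)))))) ≐ q(P).
Decompose q/1: succ(q(q(f(3, f(c, zero))))) ≐ P.
Bind P := succ(q(q(f(3, f(c, zero))))). Substituting into the earlier binding gives X1 := q(f(q(f(3, f(c, zero))), succ(q(q(f(3, f(c, zero))))))).
MGU = { M := unit, X1 := q(f(q(f(3, f(c, zero))), succ(q(q(f(3, f(c, zero))))))), W := succ(c), N := q(f(3, f(c, zero))), Z := nil, Y1 := f(c, zero), Y2 := nil, L := succ(nil), P := succ(q(q(f(3, f(c, zero))))) }, so Y1 := f(c, zero).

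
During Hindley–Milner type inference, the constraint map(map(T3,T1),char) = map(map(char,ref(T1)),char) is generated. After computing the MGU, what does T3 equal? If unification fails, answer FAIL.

Decompose map/2: map(T3,T1) = map(char,ref(T1)),  char = char.
Decompose map/2: T3 = char,  T1 = ref(T1).
Bind T3 := char; no other remaining equation mentions T3.
Occurs check fails: T1 occurs in ref(T1); the equation T1 = ref(T1) has no finite solution.

FAIL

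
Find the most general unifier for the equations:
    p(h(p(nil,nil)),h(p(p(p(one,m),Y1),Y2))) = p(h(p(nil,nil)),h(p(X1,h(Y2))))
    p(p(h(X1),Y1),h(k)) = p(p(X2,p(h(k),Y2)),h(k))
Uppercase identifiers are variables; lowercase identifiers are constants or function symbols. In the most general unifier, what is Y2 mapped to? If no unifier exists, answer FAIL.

FAIL

Decompose p/2: h(p(nil,nil)) = h(p(nil,nil)),  h(p(p(p(one,m),Y1),Y2)) = h(p(X1,h(Y2))).
Delete trivial equation h(p(nil,nil)) = h(p(nil,nil)).
Decompose h/1: p(p(p(one,m),Y1),Y2) = p(X1,h(Y2)).
Decompose p/2: p(p(one,m),Y1) = X1,  Y2 = h(Y2).
Bind X1 := p(p(one,m),Y1); substituting into the one remaining equation that mentions X1 gives: p(p(h(p(p(one,m),Y1)),Y1),h(k)) = p(p(X2,p(h(k),Y2)),h(k)).
Occurs check fails: Y2 occurs in h(Y2); the equation Y2 = h(Y2) has no finite solution.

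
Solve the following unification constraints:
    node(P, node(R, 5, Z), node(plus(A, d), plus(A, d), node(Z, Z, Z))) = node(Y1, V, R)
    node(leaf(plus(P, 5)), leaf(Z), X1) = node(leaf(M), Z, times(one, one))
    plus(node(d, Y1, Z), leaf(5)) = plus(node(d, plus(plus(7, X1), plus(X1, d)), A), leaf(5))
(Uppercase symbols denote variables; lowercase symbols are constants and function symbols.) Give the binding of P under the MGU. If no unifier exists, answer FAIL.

FAIL

Decompose node/3: P = Y1,  node(R, 5, Z) = V,  node(plus(A, d), plus(A, d), node(Z, Z, Z)) = R.
Bind P := Y1; substituting into the one remaining equation that mentions P gives: node(leaf(plus(Y1, 5)), leaf(Z), X1) = node(leaf(M), Z, times(one, one)).
Bind V := node(R, 5, Z); no other remaining equation mentions V.
Bind R := node(plus(A, d), plus(A, d), node(Z, Z, Z)); no other remaining equation mentions R. Substituting into the earlier binding gives V := node(node(plus(A, d), plus(A, d), node(Z, Z, Z)), 5, Z).
Decompose node/3: leaf(plus(Y1, 5)) = leaf(M),  leaf(Z) = Z,  X1 = times(one, one).
Decompose leaf/1: plus(Y1, 5) = M.
Bind M := plus(Y1, 5); no other remaining equation mentions M.
Occurs check fails: Z occurs in leaf(Z); the equation Z = leaf(Z) has no finite solution.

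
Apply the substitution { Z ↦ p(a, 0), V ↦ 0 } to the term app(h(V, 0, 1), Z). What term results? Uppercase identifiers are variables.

app(h(0, 0, 1), p(a, 0))

Replace each occurrence of Z with p(a, 0).
Replace each occurrence of V with 0.
Result: app(h(0, 0, 1), p(a, 0)).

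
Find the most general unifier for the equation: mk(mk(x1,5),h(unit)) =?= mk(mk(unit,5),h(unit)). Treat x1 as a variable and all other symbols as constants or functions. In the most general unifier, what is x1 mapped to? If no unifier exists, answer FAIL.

Decompose mk/2: mk(x1,5) =?= mk(unit,5),  h(unit) =?= h(unit).
Decompose mk/2: x1 =?= unit,  5 =?= 5.
Bind x1 := unit; no other remaining equation mentions x1.
Delete trivial equation 5 =?= 5.
Delete trivial equation h(unit) =?= h(unit).
MGU = { x1 := unit }, so x1 := unit.

unit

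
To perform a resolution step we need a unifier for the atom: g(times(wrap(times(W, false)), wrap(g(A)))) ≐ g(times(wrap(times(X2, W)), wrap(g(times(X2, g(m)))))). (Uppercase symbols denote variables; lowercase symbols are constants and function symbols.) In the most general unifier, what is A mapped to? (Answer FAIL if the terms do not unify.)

Decompose g/1: times(wrap(times(W, false)), wrap(g(A))) ≐ times(wrap(times(X2, W)), wrap(g(times(X2, g(m))))).
Decompose times/2: wrap(times(W, false)) ≐ wrap(times(X2, W)),  wrap(g(A)) ≐ wrap(g(times(X2, g(m)))).
Decompose wrap/1: times(W, false) ≐ times(X2, W).
Decompose times/2: W ≐ X2,  false ≐ W.
Bind W := X2; substituting into the one remaining equation that mentions W gives: false ≐ X2.
Bind X2 := false; substituting into the remaining equation gives: wrap(g(A)) ≐ wrap(g(times(false, g(m)))). Substituting into the earlier binding gives W := false.
Decompose wrap/1: g(A) ≐ g(times(false, g(m))).
Decompose g/1: A ≐ times(false, g(m)).
Bind A := times(false, g(m)).
MGU = { W ↦ false, X2 ↦ false, A ↦ times(false, g(m)) }, so A ↦ times(false, g(m)).

times(false, g(m))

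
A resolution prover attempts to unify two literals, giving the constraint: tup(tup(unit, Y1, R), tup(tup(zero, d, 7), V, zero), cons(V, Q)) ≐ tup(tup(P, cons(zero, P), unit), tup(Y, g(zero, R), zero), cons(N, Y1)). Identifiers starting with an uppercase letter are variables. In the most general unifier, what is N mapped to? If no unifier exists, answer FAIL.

g(zero, unit)

Decompose tup/3: tup(unit, Y1, R) ≐ tup(P, cons(zero, P), unit),  tup(tup(zero, d, 7), V, zero) ≐ tup(Y, g(zero, R), zero),  cons(V, Q) ≐ cons(N, Y1).
Decompose tup/3: unit ≐ P,  Y1 ≐ cons(zero, P),  R ≐ unit.
Bind P := unit; substituting into the one remaining equation that mentions P gives: Y1 ≐ cons(zero, unit).
Bind Y1 := cons(zero, unit); substituting into the one remaining equation that mentions Y1 gives: cons(V, Q) ≐ cons(N, cons(zero, unit)).
Bind R := unit; substituting into the one remaining equation that mentions R gives: tup(tup(zero, d, 7), V, zero) ≐ tup(Y, g(zero, unit), zero).
Decompose tup/3: tup(zero, d, 7) ≐ Y,  V ≐ g(zero, unit),  zero ≐ zero.
Bind Y := tup(zero, d, 7); no other remaining equation mentions Y.
Bind V := g(zero, unit); substituting into the one remaining equation that mentions V gives: cons(g(zero, unit), Q) ≐ cons(N, cons(zero, unit)).
Delete trivial equation zero ≐ zero.
Decompose cons/2: g(zero, unit) ≐ N,  Q ≐ cons(zero, unit).
Bind N := g(zero, unit); no other remaining equation mentions N.
Bind Q := cons(zero, unit).
MGU = { P -> unit, Y1 -> cons(zero, unit), R -> unit, Y -> tup(zero, d, 7), V -> g(zero, unit), N -> g(zero, unit), Q -> cons(zero, unit) }, so N -> g(zero, unit).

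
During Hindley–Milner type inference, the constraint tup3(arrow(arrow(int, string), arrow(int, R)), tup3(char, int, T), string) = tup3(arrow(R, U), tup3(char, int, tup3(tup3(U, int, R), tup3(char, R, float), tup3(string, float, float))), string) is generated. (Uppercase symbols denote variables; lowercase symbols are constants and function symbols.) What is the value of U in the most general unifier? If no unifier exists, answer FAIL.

Decompose tup3/3: arrow(arrow(int, string), arrow(int, R)) = arrow(R, U),  tup3(char, int, T) = tup3(char, int, tup3(tup3(U, int, R), tup3(char, R, float), tup3(string, float, float))),  string = string.
Decompose arrow/2: arrow(int, string) = R,  arrow(int, R) = U.
Bind R := arrow(int, string); substituting into the 2 remaining equations that mention R gives: arrow(int, arrow(int, string)) = U,  tup3(char, int, T) = tup3(char, int, tup3(tup3(U, int, arrow(int, string)), tup3(char, arrow(int, string), float), tup3(string, float, float))).
Bind U := arrow(int, arrow(int, string)); substituting into the one remaining equation that mentions U gives: tup3(char, int, T) = tup3(char, int, tup3(tup3(arrow(int, arrow(int, string)), int, arrow(int, string)), tup3(char, arrow(int, string), float), tup3(string, float, float))).
Decompose tup3/3: char = char,  int = int,  T = tup3(tup3(arrow(int, arrow(int, string)), int, arrow(int, string)), tup3(char, arrow(int, string), float), tup3(string, float, float)).
Delete trivial equation char = char.
Delete trivial equation int = int.
Bind T := tup3(tup3(arrow(int, arrow(int, string)), int, arrow(int, string)), tup3(char, arrow(int, string), float), tup3(string, float, float)); no other remaining equation mentions T.
Delete trivial equation string = string.
MGU = { R ↦ arrow(int, string), U ↦ arrow(int, arrow(int, string)), T ↦ tup3(tup3(arrow(int, arrow(int, string)), int, arrow(int, string)), tup3(char, arrow(int, string), float), tup3(string, float, float)) }, so U ↦ arrow(int, arrow(int, string)).

arrow(int, arrow(int, string))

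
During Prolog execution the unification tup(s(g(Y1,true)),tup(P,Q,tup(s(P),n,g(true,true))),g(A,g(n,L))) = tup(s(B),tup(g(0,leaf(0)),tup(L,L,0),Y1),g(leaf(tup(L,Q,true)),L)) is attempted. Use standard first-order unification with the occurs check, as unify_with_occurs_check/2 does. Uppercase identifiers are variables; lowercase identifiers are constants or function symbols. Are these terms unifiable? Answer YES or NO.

Decompose tup/3: s(g(Y1,true)) = s(B),  tup(P,Q,tup(s(P),n,g(true,true))) = tup(g(0,leaf(0)),tup(L,L,0),Y1),  g(A,g(n,L)) = g(leaf(tup(L,Q,true)),L).
Decompose s/1: g(Y1,true) = B.
Bind B := g(Y1,true); no other remaining equation mentions B.
Decompose tup/3: P = g(0,leaf(0)),  Q = tup(L,L,0),  tup(s(P),n,g(true,true)) = Y1.
Bind P := g(0,leaf(0)); substituting into the one remaining equation that mentions P gives: tup(s(g(0,leaf(0))),n,g(true,true)) = Y1.
Bind Q := tup(L,L,0); substituting into the one remaining equation that mentions Q gives: g(A,g(n,L)) = g(leaf(tup(L,tup(L,L,0),true)),L).
Bind Y1 := tup(s(g(0,leaf(0))),n,g(true,true)); no other remaining equation mentions Y1. Substituting into the earlier binding gives B := g(tup(s(g(0,leaf(0))),n,g(true,true)),true).
Decompose g/2: A = leaf(tup(L,tup(L,L,0),true)),  g(n,L) = L.
Bind A := leaf(tup(L,tup(L,L,0),true)); no other remaining equation mentions A.
Occurs check fails: L occurs in g(n,L); the equation L = g(n,L) has no finite solution.

NO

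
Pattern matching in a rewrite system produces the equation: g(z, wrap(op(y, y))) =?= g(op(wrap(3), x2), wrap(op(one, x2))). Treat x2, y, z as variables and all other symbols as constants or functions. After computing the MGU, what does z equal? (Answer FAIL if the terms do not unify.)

Decompose g/2: z =?= op(wrap(3), x2),  wrap(op(y, y)) =?= wrap(op(one, x2)).
Bind z := op(wrap(3), x2); no other remaining equation mentions z.
Decompose wrap/1: op(y, y) =?= op(one, x2).
Decompose op/2: y =?= one,  y =?= x2.
Bind y := one; substituting into the remaining equation gives: one =?= x2.
Bind x2 := one. Substituting into the earlier binding gives z := op(wrap(3), one).
MGU = { z ↦ op(wrap(3), one), y ↦ one, x2 ↦ one }, so z ↦ op(wrap(3), one).

op(wrap(3), one)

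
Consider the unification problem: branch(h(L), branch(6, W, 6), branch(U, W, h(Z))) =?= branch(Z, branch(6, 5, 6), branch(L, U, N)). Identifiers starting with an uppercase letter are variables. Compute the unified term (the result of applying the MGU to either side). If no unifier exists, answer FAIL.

Decompose branch/3: h(L) =?= Z,  branch(6, W, 6) =?= branch(6, 5, 6),  branch(U, W, h(Z)) =?= branch(L, U, N).
Bind Z := h(L); substituting into the one remaining equation that mentions Z gives: branch(U, W, h(h(L))) =?= branch(L, U, N).
Decompose branch/3: 6 =?= 6,  W =?= 5,  6 =?= 6.
Delete trivial equation 6 =?= 6.
Bind W := 5; substituting into the one remaining equation that mentions W gives: branch(U, 5, h(h(L))) =?= branch(L, U, N).
Delete trivial equation 6 =?= 6.
Decompose branch/3: U =?= L,  5 =?= U,  h(h(L)) =?= N.
Bind U := L; substituting into the one remaining equation that mentions U gives: 5 =?= L.
Bind L := 5; substituting into the remaining equation gives: h(h(5)) =?= N. Substituting into the earlier bindings gives Z := h(5), U := 5.
Bind N := h(h(5)).
Applying the MGU to either side gives branch(h(5), branch(6, 5, 6), branch(5, 5, h(h(5)))).

branch(h(5), branch(6, 5, 6), branch(5, 5, h(h(5))))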